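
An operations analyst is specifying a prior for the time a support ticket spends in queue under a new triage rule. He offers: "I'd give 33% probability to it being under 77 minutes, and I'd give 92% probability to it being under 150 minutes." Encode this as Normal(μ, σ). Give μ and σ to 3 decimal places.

μ = 94.406, σ = 39.567

For Normal(μ,σ), the p-quantile is μ + z_p·σ. Here z_{0.33} = -0.4399, z_{0.92} = 1.405.
So 77 = μ − 0.4399σ and 150 = μ + 1.405σ.
Subtracting: σ = (150 − 77)/(1.405 − (-0.4399)) = 39.567.
Then μ = 77 − (-0.4399)·39.567 = 94.406.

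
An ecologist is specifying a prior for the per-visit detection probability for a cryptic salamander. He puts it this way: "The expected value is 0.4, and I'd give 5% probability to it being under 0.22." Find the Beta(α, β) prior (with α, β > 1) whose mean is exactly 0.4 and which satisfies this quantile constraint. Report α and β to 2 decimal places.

α ≈ 7.08, β ≈ 10.62

With mean 0.4 fixed, write α = 0.4s, β = 0.6s where s = α+β.
Need P(θ < 0.22) = 0.05 under Beta(0.4s, 0.6s). Normal approximation: (q−m)/√(m(1−m)/s) ≈ z_{0.05} = -1.64, so s ≈ 0.4·0.6·(-1.64)²/(0.22−0.4)² = 20.0.
At s = 20.0: P(θ<0.22) ≈ 0.039. Adjusting to match 0.05 gives s ≈ 17.71.
So α = 0.4·17.71 ≈ 7.08, β = 0.6·17.71 ≈ 10.62.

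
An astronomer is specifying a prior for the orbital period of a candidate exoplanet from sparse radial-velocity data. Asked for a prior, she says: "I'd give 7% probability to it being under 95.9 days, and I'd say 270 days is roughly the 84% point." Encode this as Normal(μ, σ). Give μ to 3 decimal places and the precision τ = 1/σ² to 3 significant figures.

The p-quantile of Normal(μ,σ) is μ + z_p·σ, with z_{0.07} = -1.476 and z_{0.84} = 0.9945.
Eliminate σ: μ = (z₂·x₁ − z₁·x₂)/(z₂ − z₁) = (0.9945·95.9 − (-1.476)·270)/2.47 = 199.912.
Then σ = (x₂ − x₁)/(z₂ − z₁) = (270 − 95.9)/2.47 = 70.479.
Precision τ = 1/σ² = 1/70.48² = 0.000201.

μ = 199.912, τ = 0.000201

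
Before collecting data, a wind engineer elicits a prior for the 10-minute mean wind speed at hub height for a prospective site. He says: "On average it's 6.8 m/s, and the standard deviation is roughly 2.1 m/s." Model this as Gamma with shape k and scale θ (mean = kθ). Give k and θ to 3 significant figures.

For Gamma(k, scale θ): mean = kθ, variance = kθ², so CV = 1/√k.
CV = SD/mean = 2.1/6.8 = 0.3088, hence k = 1/CV² = 10.5.
Then θ = mean/k = 6.8/10.5 = 0.649.

k ≈ 10.5, θ ≈ 0.649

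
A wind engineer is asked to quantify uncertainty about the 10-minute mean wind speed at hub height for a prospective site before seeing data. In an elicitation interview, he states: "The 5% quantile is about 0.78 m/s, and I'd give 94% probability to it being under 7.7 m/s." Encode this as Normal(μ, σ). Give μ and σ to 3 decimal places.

μ = 4.337, σ = 2.163

The p-quantile of Normal(μ,σ) is μ + z_p·σ, with z_{0.05} = -1.645 and z_{0.94} = 1.555.
Eliminate σ: μ = (z₂·x₁ − z₁·x₂)/(z₂ − z₁) = (1.555·0.78 − (-1.645)·7.7)/3.2 = 4.337.
Then σ = (x₂ − x₁)/(z₂ − z₁) = (7.7 − 0.78)/3.2 = 2.163.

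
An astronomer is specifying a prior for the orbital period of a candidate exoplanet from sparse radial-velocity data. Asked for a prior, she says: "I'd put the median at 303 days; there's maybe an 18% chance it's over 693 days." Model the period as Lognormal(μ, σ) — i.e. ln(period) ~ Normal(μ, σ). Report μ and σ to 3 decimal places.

If T ~ Lognormal(μ,σ) then ln T ~ Normal(μ,σ), so the p-quantile of ln T is μ + z_p·σ.
ln(303) = 5.714 and ln(693) = 6.541; z_{0.5} = 0, z_{0.82} = 0.9154.
σ = (6.541 − 5.714)/(0.9154 − (0)) = 0.904.
μ = 5.714 − (0)·0.904 = 5.714.

μ ≈ 5.714, σ ≈ 0.904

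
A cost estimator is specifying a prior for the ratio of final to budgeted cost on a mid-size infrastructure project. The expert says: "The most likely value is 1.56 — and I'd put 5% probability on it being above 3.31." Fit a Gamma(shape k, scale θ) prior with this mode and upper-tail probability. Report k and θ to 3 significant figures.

k ≈ 5.88, θ ≈ 0.32

Gamma(k,θ) with k>1 has mode (k−1)θ, so θ = 1.56/(k−1).
Need P(X < 3.31) = 0.95 with θ tied to k this way. Start at k = 2, θ = 1.56: P(X<3.31) ≈ 0.626.
Too low — raise k to concentrate. Iterating converges to k ≈ 5.88.
Then θ = 1.56/(5.88−1) ≈ 0.32.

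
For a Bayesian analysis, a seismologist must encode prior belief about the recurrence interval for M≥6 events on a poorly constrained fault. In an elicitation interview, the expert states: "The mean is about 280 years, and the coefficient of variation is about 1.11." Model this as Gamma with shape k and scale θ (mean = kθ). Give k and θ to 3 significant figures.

k ≈ 0.812, θ ≈ 345

For Gamma(k, scale θ): mean = kθ, variance = kθ², so CV = 1/√k.
CV = 1.11, hence k = 1/CV² = 0.812.
Then θ = mean/k = 280/0.812 = 345.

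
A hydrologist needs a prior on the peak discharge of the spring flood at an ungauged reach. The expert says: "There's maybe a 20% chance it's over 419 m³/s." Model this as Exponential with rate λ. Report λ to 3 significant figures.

P(T > 419.0) = e^(−λ·419.0) = 0.2, so λ = −ln(0.2)/419.0 = 0.00384.

λ ≈ 0.00384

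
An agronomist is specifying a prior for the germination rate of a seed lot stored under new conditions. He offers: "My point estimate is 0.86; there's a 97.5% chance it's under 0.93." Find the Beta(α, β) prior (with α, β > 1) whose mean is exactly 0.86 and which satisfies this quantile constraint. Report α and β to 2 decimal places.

With mean 0.86 fixed, write α = 0.86s, β = 0.14s where s = α+β.
Need P(θ < 0.93) = 0.975 under Beta(0.86s, 0.14s). Normal approximation: (q−m)/√(m(1−m)/s) ≈ z_{0.975} = 1.96, so s ≈ 0.86·0.14·(1.96)²/(0.93−0.86)² = 94.4.
At s = 94.4: P(θ<0.93) ≈ 0.989. Adjusting to match 0.975 gives s ≈ 70.82.
So α = 0.86·70.82 ≈ 60.91, β = 0.14·70.82 ≈ 9.92.

α ≈ 60.91, β ≈ 9.92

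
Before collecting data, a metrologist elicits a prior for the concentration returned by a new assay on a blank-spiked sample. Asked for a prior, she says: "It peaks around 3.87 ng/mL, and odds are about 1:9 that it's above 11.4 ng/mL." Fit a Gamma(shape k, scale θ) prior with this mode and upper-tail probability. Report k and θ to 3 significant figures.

k ≈ 2.63, θ ≈ 2.37

Gamma(k,θ) with k>1 has mode (k−1)θ, so θ = 3.87/(k−1).
Need P(X < 11.4) = 0.9 with θ tied to k this way. Start at k = 2, θ = 3.87: P(X<11.4) ≈ 0.793.
Too low — raise k to concentrate. Iterating converges to k ≈ 2.63.
Then θ = 3.87/(2.63−1) ≈ 2.37.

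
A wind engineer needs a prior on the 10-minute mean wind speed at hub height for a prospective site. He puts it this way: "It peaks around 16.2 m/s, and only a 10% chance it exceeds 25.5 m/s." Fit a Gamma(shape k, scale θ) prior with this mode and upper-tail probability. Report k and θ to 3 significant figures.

k ≈ 10.1, θ ≈ 1.78

Gamma(k,θ) with k>1 has mode (k−1)θ, so θ = 16.2/(k−1).
Need P(X < 25.5) = 0.9 with θ tied to k this way. Start at k = 2, θ = 16.2: P(X<25.5) ≈ 0.467.
Too low — raise k to concentrate. Iterating converges to k ≈ 10.1.
Then θ = 16.2/(10.1−1) ≈ 1.78.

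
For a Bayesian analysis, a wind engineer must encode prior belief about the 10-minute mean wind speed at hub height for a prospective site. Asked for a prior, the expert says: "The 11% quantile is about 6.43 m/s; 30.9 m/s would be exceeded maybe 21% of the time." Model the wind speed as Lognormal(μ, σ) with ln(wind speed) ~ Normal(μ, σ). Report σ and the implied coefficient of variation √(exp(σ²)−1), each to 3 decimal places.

σ ≈ 0.772, CV ≈ 0.903

If T ~ Lognormal(μ,σ) then ln T ~ Normal(μ,σ), so the p-quantile of ln T is μ + z_p·σ.
ln(6.43) = 1.861 and ln(30.9) = 3.431; z_{0.11} = -1.227, z_{0.79} = 0.8064.
σ = (3.431 − 1.861)/(0.8064 − (-1.227)) = 0.772.
μ = 1.861 − (-1.227)·0.772 = 2.808.
CV = √(exp(σ²)−1) = √(exp(0.5962)−1) = 0.903.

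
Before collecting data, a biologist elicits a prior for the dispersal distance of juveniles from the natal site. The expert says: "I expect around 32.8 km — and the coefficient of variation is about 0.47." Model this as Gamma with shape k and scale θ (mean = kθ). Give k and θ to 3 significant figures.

k ≈ 4.53, θ ≈ 7.25

For Gamma(k, scale θ): mean = kθ, variance = kθ², so CV = 1/√k.
CV = 0.47, hence k = 1/CV² = 4.53.
Then θ = mean/k = 32.8/4.53 = 7.25.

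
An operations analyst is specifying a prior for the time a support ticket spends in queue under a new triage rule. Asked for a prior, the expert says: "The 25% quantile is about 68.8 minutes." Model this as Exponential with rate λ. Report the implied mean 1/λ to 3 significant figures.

P(T < 68.8) = 1 − e^(−λ·68.8) = 0.25, so λ = −ln(1−0.25)/68.8 = −ln(0.75)/68.8 = 0.00418.
Mean = 1/λ = 239 minutes.

mean ≈ 239 minutes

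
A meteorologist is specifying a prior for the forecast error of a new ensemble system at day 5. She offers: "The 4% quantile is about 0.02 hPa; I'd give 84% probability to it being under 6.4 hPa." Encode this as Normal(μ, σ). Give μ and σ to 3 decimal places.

μ = 4.089, σ = 2.324

The p-quantile of Normal(μ,σ) is μ + z_p·σ, with z_{0.04} = -1.751 and z_{0.84} = 0.9945.
Eliminate σ: μ = (z₂·x₁ − z₁·x₂)/(z₂ − z₁) = (0.9945·0.02 − (-1.751)·6.4)/2.745 = 4.089.
Then σ = (x₂ − x₁)/(z₂ − z₁) = (6.4 − 0.02)/2.745 = 2.324.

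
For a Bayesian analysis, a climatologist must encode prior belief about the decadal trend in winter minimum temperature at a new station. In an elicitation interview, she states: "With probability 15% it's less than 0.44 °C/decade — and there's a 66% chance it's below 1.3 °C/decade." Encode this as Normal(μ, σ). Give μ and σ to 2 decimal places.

μ = 1.06, σ = 0.59

For Normal(μ,σ), the p-quantile is μ + z_p·σ. Here z_{0.15} = -1.036, z_{0.66} = 0.4125.
So 0.44 = μ − 1.036σ and 1.3 = μ + 0.4125σ.
Subtracting: σ = (1.3 − 0.44)/(0.4125 − (-1.036)) = 0.59.
Then μ = 0.44 − (-1.036)·0.59 = 1.06.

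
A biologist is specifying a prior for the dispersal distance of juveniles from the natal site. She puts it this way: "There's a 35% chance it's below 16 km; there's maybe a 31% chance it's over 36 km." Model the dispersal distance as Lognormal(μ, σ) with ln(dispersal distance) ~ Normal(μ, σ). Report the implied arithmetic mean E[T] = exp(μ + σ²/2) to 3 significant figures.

E[T] ≈ 34.8 km

If T ~ Lognormal(μ,σ) then ln T ~ Normal(μ,σ), so the p-quantile of ln T is μ + z_p·σ.
ln(16) = 2.773 and ln(36) = 3.584; z_{0.35} = -0.3853, z_{0.69} = 0.4959.
σ = (3.584 − 2.773)/(0.4959 − (-0.3853)) = 0.920.
μ = 2.773 − (-0.3853)·0.920 = 3.127.
E[T] = exp(μ + σ²/2) = exp(3.127 + 0.4235) = 34.8 km.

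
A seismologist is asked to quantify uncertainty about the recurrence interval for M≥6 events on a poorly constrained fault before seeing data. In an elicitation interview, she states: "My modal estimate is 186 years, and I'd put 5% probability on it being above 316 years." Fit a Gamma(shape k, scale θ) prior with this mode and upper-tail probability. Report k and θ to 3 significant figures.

Gamma(k,θ) with k>1 has mode (k−1)θ, so θ = 186/(k−1).
Need P(X < 316) = 0.95 with θ tied to k this way. Start at k = 2, θ = 186: P(X<316) ≈ 0.506.
Too low — raise k to concentrate. Iterating converges to k ≈ 10.9.
Then θ = 186/(10.9−1) ≈ 18.7.

k ≈ 10.9, θ ≈ 18.7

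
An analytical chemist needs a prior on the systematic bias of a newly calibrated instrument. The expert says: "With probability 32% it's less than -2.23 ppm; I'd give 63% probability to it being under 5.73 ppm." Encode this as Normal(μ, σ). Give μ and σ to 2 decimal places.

The p-quantile of Normal(μ,σ) is μ + z_p·σ, with z_{0.32} = -0.4677 and z_{0.63} = 0.3319.
Eliminate σ: μ = (z₂·x₁ − z₁·x₂)/(z₂ − z₁) = (0.3319·-2.23 − (-0.4677)·5.73)/0.7996 = 2.43.
Then σ = (x₂ − x₁)/(z₂ − z₁) = (5.73 − -2.23)/0.7996 = 9.96.

μ = 2.43, σ = 9.96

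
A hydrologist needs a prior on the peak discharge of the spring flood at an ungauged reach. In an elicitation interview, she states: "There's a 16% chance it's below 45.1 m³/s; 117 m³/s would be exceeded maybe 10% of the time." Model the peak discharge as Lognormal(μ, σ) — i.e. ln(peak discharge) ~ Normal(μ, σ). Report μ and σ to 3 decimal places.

If T ~ Lognormal(μ,σ) then ln T ~ Normal(μ,σ), so the p-quantile of ln T is μ + z_p·σ.
ln(45.1) = 3.809 and ln(117) = 4.762; z_{0.16} = -0.9945, z_{0.9} = 1.282.
σ = (4.762 − 3.809)/(1.282 − (-0.9945)) = 0.419.
μ = 3.809 − (-0.9945)·0.419 = 4.225.

μ ≈ 4.225, σ ≈ 0.419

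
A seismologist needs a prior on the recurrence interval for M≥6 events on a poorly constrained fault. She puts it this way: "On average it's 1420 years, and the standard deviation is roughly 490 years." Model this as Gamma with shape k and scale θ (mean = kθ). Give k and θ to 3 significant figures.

k ≈ 8.4, θ ≈ 169

For Gamma(k, scale θ): mean = kθ, variance = kθ², so CV = 1/√k.
CV = SD/mean = 490/1420 = 0.3451, hence k = 1/CV² = 8.4.
Then θ = mean/k = 1420/8.4 = 169.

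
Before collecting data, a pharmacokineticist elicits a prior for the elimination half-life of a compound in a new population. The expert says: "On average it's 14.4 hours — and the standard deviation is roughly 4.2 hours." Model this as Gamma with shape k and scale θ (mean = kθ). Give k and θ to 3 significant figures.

k ≈ 11.8, θ ≈ 1.23

For Gamma(k, scale θ): mean = kθ, variance = kθ², so CV = 1/√k.
CV = SD/mean = 4.2/14.4 = 0.2917, hence k = 1/CV² = 11.8.
Then θ = mean/k = 14.4/11.8 = 1.23.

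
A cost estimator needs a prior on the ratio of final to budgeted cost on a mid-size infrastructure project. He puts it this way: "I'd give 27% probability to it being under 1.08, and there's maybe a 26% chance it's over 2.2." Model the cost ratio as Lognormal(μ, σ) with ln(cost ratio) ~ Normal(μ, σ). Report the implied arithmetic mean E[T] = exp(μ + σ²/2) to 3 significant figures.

E[T] ≈ 1.79

If T ~ Lognormal(μ,σ) then ln T ~ Normal(μ,σ), so the p-quantile of ln T is μ + z_p·σ.
ln(1.08) = 0.07696 and ln(2.2) = 0.7885; z_{0.27} = -0.6128, z_{0.74} = 0.6433.
σ = (0.7885 − 0.07696)/(0.6433 − (-0.6128)) = 0.566.
μ = 0.07696 − (-0.6128)·0.566 = 0.424.
E[T] = exp(μ + σ²/2) = exp(0.424 + 0.1604) = 1.79.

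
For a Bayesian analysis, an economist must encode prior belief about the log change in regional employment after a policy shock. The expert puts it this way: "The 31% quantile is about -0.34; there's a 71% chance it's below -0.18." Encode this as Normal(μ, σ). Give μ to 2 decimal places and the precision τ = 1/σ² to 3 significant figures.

μ = -0.26, τ = 43

For Normal(μ,σ), the p-quantile is μ + z_p·σ. Here z_{0.31} = -0.4959, z_{0.71} = 0.5534.
So -0.34 = μ − 0.4959σ and -0.18 = μ + 0.5534σ.
Subtracting: σ = (-0.18 − -0.34)/(0.5534 − (-0.4959)) = 0.15.
Then μ = -0.34 − (-0.4959)·0.15 = -0.26.
Precision τ = 1/σ² = 1/0.1525² = 43.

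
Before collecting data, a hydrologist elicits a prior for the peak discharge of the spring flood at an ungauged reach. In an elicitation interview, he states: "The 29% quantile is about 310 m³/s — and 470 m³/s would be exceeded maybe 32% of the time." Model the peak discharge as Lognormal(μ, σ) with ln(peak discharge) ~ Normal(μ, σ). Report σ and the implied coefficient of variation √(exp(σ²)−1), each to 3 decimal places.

If T ~ Lognormal(μ,σ) then ln T ~ Normal(μ,σ), so the p-quantile of ln T is μ + z_p·σ.
ln(310) = 5.737 and ln(470) = 6.153; z_{0.29} = -0.5534, z_{0.68} = 0.4677.
σ = (6.153 − 5.737)/(0.4677 − (-0.5534)) = 0.408.
μ = 5.737 − (-0.5534)·0.408 = 5.962.
CV = √(exp(σ²)−1) = √(exp(0.1661)−1) = 0.425.

σ ≈ 0.408, CV ≈ 0.425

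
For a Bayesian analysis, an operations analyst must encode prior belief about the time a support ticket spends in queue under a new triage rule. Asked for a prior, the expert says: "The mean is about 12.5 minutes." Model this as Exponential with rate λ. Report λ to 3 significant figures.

λ ≈ 0.08

Exponential mean = 1/λ, so λ = 1/12.5 = 0.08.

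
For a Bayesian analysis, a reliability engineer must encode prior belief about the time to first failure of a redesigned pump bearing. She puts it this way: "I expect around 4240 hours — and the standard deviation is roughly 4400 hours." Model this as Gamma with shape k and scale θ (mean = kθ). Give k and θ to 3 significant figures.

For Gamma(k, scale θ): mean = kθ, variance = kθ², so CV = 1/√k.
CV = SD/mean = 4400/4240 = 1.038, hence k = 1/CV² = 0.929.
Then θ = mean/k = 4240/0.929 = 4570.

k ≈ 0.929, θ ≈ 4570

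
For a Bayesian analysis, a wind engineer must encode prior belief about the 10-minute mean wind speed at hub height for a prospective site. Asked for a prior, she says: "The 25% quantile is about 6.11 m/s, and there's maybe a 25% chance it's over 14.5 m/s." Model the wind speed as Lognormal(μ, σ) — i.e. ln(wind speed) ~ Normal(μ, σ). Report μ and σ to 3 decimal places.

If T ~ Lognormal(μ,σ) then ln T ~ Normal(μ,σ), so the p-quantile of ln T is μ + z_p·σ.
ln(6.11) = 1.81 and ln(14.5) = 2.674; z_{0.25} = -0.6745, z_{0.75} = 0.6745.
σ = (2.674 − 1.81)/(0.6745 − (-0.6745)) = 0.641.
μ = 1.81 − (-0.6745)·0.641 = 2.242.

μ ≈ 2.242, σ ≈ 0.641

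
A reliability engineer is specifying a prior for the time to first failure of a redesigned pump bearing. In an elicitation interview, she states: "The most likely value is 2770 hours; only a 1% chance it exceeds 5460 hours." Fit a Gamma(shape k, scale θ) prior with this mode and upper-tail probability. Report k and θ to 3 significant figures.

k ≈ 11.7, θ ≈ 259

Gamma(k,θ) with k>1 has mode (k−1)θ, so θ = 2770/(k−1).
Need P(X < 5460) = 0.99 with θ tied to k this way. Start at k = 2, θ = 2770: P(X<5460) ≈ 0.586.
Too low — raise k to concentrate. Iterating converges to k ≈ 11.7.
Then θ = 2770/(11.7−1) ≈ 259.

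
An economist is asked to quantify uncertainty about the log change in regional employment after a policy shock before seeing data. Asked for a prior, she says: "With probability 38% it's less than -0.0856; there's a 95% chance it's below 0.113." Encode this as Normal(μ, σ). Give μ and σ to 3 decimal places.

The p-quantile of Normal(μ,σ) is μ + z_p·σ, with z_{0.38} = -0.3055 and z_{0.95} = 1.645.
Eliminate σ: μ = (z₂·x₁ − z₁·x₂)/(z₂ − z₁) = (1.645·-0.0856 − (-0.3055)·0.113)/1.95 = -0.054.
Then σ = (x₂ − x₁)/(z₂ − z₁) = (0.113 − -0.0856)/1.95 = 0.102.

μ = -0.054, σ = 0.102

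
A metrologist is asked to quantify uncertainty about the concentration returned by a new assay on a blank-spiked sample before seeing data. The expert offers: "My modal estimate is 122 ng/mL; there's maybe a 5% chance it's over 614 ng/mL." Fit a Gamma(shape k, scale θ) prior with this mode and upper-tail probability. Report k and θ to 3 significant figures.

Gamma(k,θ) with k>1 has mode (k−1)θ, so θ = 122/(k−1).
Need P(X < 614) = 0.95 with θ tied to k this way. Start at k = 2, θ = 122: P(X<614) ≈ 0.961.
Too high — lower k to spread out. Iterating converges to k ≈ 1.92.
Then θ = 122/(1.92−1) ≈ 133.

k ≈ 1.92, θ ≈ 133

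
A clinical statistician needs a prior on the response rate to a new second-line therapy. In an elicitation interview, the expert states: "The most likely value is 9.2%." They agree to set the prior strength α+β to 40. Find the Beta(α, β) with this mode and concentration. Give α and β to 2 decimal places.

For α,β > 1 the Beta mode is (α−1)/(α+β−2). With α+β = 40, the mode is (α−1)/38.
Set (α−1)/38 = 0.092 → α = 1 + 0.092·38 = 4.50.
β = 40 − α = 35.50.

α = 4.50, β = 35.50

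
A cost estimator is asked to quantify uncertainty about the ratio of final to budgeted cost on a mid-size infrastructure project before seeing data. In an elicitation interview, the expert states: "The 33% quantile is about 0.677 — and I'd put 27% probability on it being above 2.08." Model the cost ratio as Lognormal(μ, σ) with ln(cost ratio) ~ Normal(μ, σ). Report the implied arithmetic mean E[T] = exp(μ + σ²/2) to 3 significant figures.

E[T] ≈ 1.91

If T ~ Lognormal(μ,σ) then ln T ~ Normal(μ,σ), so the p-quantile of ln T is μ + z_p·σ.
ln(0.677) = -0.3901 and ln(2.08) = 0.7324; z_{0.33} = -0.4399, z_{0.73} = 0.6128.
σ = (0.7324 − -0.3901)/(0.6128 − (-0.4399)) = 1.066.
μ = -0.3901 − (-0.4399)·1.066 = 0.079.
E[T] = exp(μ + σ²/2) = exp(0.079 + 0.5684) = 1.91.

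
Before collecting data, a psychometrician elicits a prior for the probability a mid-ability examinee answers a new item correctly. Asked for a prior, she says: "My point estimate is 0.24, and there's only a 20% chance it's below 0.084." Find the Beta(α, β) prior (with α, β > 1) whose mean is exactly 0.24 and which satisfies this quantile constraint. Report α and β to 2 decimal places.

With mean 0.24 fixed, write α = 0.24s, β = 0.76s where s = α+β.
Need P(θ < 0.084) = 0.2 under Beta(0.24s, 0.76s). Normal approximation: (q−m)/√(m(1−m)/s) ≈ z_{0.2} = -0.842, so s ≈ 0.24·0.76·(-0.842)²/(0.084−0.24)² = 5.3.
At s = 5.3: P(θ<0.084) ≈ 0.198. Adjusting to match 0.2 gives s ≈ 5.24.
So α = 0.24·5.24 ≈ 1.26, β = 0.76·5.24 ≈ 3.98.

α ≈ 1.26, β ≈ 3.98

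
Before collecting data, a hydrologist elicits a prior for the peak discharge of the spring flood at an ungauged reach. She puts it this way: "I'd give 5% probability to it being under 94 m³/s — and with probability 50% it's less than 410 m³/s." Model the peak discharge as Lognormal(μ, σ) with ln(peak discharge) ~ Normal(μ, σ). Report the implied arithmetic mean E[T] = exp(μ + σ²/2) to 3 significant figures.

E[T] ≈ 612 m³/s

If T ~ Lognormal(μ,σ) then ln T ~ Normal(μ,σ), so the p-quantile of ln T is μ + z_p·σ.
ln(94) = 4.543 and ln(410) = 6.016; z_{0.05} = -1.645, z_{0.5} = 0.
σ = (6.016 − 4.543)/(0 − (-1.645)) = 0.895.
μ = 4.543 − (-1.645)·0.895 = 6.016.
E[T] = exp(μ + σ²/2) = exp(6.016 + 0.4009) = 612 m³/s.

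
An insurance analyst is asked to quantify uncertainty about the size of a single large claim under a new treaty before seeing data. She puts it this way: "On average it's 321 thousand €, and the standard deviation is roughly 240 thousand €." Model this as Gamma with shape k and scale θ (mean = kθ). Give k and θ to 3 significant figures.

For Gamma(k, scale θ): mean = kθ, variance = kθ², so CV = 1/√k.
CV = SD/mean = 240/321 = 0.7477, hence k = 1/CV² = 1.79.
Then θ = mean/k = 321/1.79 = 179.

k ≈ 1.79, θ ≈ 179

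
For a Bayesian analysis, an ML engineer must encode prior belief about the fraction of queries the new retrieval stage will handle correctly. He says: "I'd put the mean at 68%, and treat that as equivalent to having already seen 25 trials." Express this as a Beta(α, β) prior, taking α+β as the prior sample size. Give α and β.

α = 17, β = 8

Under the effective-sample-size interpretation, Beta(α, β) has prior mean α/(α+β) and prior sample size α+β.
So α+β = 25 and α/(α+β) = 0.68, giving α = 0.68·25 = 17 and β = 25 − 17 = 8.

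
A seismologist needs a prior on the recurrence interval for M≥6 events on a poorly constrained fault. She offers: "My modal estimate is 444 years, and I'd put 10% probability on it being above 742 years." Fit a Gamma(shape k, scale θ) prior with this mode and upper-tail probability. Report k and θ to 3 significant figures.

Gamma(k,θ) with k>1 has mode (k−1)θ, so θ = 444/(k−1).
Need P(X < 742) = 0.9 with θ tied to k this way. Start at k = 2, θ = 444: P(X<742) ≈ 0.498.
Too low — raise k to concentrate. Iterating converges to k ≈ 8.16.
Then θ = 444/(8.16−1) ≈ 62.

k ≈ 8.16, θ ≈ 62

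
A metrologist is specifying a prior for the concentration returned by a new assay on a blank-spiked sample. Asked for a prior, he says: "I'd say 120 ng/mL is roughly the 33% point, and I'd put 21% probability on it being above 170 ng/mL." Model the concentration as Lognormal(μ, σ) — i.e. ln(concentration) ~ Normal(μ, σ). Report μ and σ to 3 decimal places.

μ ≈ 4.910, σ ≈ 0.279

If T ~ Lognormal(μ,σ) then ln T ~ Normal(μ,σ), so the p-quantile of ln T is μ + z_p·σ.
ln(120) = 4.787 and ln(170) = 5.136; z_{0.33} = -0.4399, z_{0.79} = 0.8064.
σ = (5.136 − 4.787)/(0.8064 − (-0.4399)) = 0.279.
μ = 4.787 − (-0.4399)·0.279 = 4.910.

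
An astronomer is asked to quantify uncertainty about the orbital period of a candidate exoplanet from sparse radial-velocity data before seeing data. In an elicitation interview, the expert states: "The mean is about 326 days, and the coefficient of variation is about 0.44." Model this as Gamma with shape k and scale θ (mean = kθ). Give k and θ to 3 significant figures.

For Gamma(k, scale θ): mean = kθ, variance = kθ², so CV = 1/√k.
CV = 0.44, hence k = 1/CV² = 5.17.
Then θ = mean/k = 326/5.17 = 63.1.

k ≈ 5.17, θ ≈ 63.1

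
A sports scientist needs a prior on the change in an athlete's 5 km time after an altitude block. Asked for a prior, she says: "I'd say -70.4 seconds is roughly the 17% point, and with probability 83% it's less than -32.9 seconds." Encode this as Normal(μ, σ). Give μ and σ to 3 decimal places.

μ = -51.650, σ = 19.651

The p-quantile of Normal(μ,σ) is μ + z_p·σ, with z_{0.17} = -0.9542 and z_{0.83} = 0.9542.
Eliminate σ: μ = (z₂·x₁ − z₁·x₂)/(z₂ − z₁) = (0.9542·-70.4 − (-0.9542)·-32.9)/1.908 = -51.650.
Then σ = (x₂ − x₁)/(z₂ − z₁) = (-32.9 − -70.4)/1.908 = 19.651.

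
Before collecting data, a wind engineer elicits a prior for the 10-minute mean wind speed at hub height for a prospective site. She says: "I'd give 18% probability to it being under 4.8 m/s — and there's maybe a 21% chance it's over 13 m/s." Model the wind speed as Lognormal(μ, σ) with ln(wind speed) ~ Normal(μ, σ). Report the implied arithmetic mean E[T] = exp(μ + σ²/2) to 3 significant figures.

E[T] ≈ 9.64 m/s

If T ~ Lognormal(μ,σ) then ln T ~ Normal(μ,σ), so the p-quantile of ln T is μ + z_p·σ.
ln(4.8) = 1.569 and ln(13) = 2.565; z_{0.18} = -0.9154, z_{0.79} = 0.8064.
σ = (2.565 − 1.569)/(0.8064 − (-0.9154)) = 0.579.
μ = 1.569 − (-0.9154)·0.579 = 2.098.
E[T] = exp(μ + σ²/2) = exp(2.098 + 0.1674) = 9.64 m/s.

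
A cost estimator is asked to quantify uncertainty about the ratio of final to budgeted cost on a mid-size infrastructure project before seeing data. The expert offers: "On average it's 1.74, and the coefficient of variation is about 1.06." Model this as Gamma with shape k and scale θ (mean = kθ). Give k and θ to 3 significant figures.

k ≈ 0.89, θ ≈ 1.96

For Gamma(k, scale θ): mean = kθ, variance = kθ², so CV = 1/√k.
CV = 1.06, hence k = 1/CV² = 0.89.
Then θ = mean/k = 1.74/0.89 = 1.96.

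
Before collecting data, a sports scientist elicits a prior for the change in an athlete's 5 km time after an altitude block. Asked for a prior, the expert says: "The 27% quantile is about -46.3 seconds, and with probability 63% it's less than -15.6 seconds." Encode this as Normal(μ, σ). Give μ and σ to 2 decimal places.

The p-quantile of Normal(μ,σ) is μ + z_p·σ, with z_{0.27} = -0.6128 and z_{0.63} = 0.3319.
Eliminate σ: μ = (z₂·x₁ − z₁·x₂)/(z₂ − z₁) = (0.3319·-46.3 − (-0.6128)·-15.6)/0.9447 = -26.38.
Then σ = (x₂ − x₁)/(z₂ − z₁) = (-15.6 − -46.3)/0.9447 = 32.50.

μ = -26.38, σ = 32.50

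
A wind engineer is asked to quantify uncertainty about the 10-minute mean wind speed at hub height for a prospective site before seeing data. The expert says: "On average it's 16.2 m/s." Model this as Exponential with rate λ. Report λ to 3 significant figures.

Exponential mean = 1/λ, so λ = 1/16.2 = 0.0617.

λ ≈ 0.0617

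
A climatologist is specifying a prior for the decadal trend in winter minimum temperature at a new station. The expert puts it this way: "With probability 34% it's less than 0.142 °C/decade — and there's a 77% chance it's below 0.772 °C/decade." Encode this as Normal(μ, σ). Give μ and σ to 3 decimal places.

μ = 0.368, σ = 0.547

The p-quantile of Normal(μ,σ) is μ + z_p·σ, with z_{0.34} = -0.4125 and z_{0.77} = 0.7388.
Eliminate σ: μ = (z₂·x₁ − z₁·x₂)/(z₂ − z₁) = (0.7388·0.142 − (-0.4125)·0.772)/1.151 = 0.368.
Then σ = (x₂ − x₁)/(z₂ − z₁) = (0.772 − 0.142)/1.151 = 0.547.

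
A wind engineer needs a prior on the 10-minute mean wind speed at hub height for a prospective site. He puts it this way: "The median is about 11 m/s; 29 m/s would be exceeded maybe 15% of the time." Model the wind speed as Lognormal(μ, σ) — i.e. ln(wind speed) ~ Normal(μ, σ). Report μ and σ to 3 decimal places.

If T ~ Lognormal(μ,σ) then ln T ~ Normal(μ,σ), so the p-quantile of ln T is μ + z_p·σ.
ln(11) = 2.398 and ln(29) = 3.367; z_{0.5} = 0, z_{0.85} = 1.036.
σ = (3.367 − 2.398)/(1.036 − (0)) = 0.935.
μ = 2.398 − (0)·0.935 = 2.398.

μ ≈ 2.398, σ ≈ 0.935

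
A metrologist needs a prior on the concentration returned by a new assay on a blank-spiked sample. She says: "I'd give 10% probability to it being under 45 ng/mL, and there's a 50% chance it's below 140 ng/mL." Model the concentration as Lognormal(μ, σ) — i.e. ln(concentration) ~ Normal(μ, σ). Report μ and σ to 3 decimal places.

μ ≈ 4.942, σ ≈ 0.886

If T ~ Lognormal(μ,σ) then ln T ~ Normal(μ,σ), so the p-quantile of ln T is μ + z_p·σ.
ln(45) = 3.807 and ln(140) = 4.942; z_{0.1} = -1.282, z_{0.5} = 0.
σ = (4.942 − 3.807)/(0 − (-1.282)) = 0.886.
μ = 3.807 − (-1.282)·0.886 = 4.942.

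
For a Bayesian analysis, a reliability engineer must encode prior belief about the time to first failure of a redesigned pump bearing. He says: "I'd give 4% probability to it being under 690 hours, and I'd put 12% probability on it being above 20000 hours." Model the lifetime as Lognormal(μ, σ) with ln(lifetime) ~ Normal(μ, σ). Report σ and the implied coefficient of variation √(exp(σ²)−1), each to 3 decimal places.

If T ~ Lognormal(μ,σ) then ln T ~ Normal(μ,σ), so the p-quantile of ln T is μ + z_p·σ.
ln(690) = 6.537 and ln(20000) = 9.903; z_{0.04} = -1.751, z_{0.88} = 1.175.
σ = (9.903 − 6.537)/(1.175 − (-1.751)) = 1.151.
μ = 6.537 − (-1.751)·1.151 = 8.551.
CV = √(exp(σ²)−1) = √(exp(1.3243)−1) = 1.661.

σ ≈ 1.151, CV ≈ 1.661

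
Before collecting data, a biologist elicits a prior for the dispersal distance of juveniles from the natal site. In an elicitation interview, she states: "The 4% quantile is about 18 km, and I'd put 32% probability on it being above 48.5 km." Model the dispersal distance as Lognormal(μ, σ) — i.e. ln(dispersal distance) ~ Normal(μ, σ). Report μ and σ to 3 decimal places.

If T ~ Lognormal(μ,σ) then ln T ~ Normal(μ,σ), so the p-quantile of ln T is μ + z_p·σ.
ln(18) = 2.89 and ln(48.5) = 3.882; z_{0.04} = -1.751, z_{0.68} = 0.4677.
σ = (3.882 − 2.89)/(0.4677 − (-1.751)) = 0.447.
μ = 2.89 − (-1.751)·0.447 = 3.673.

μ ≈ 3.673, σ ≈ 0.447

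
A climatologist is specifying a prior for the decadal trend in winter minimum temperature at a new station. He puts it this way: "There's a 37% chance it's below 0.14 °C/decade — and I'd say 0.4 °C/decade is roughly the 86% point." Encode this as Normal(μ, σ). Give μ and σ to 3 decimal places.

μ = 0.201, σ = 0.184

For Normal(μ,σ), the p-quantile is μ + z_p·σ. Here z_{0.37} = -0.3319, z_{0.86} = 1.08.
So 0.14 = μ − 0.3319σ and 0.4 = μ + 1.08σ.
Subtracting: σ = (0.4 − 0.14)/(1.08 − (-0.3319)) = 0.184.
Then μ = 0.14 − (-0.3319)·0.184 = 0.201.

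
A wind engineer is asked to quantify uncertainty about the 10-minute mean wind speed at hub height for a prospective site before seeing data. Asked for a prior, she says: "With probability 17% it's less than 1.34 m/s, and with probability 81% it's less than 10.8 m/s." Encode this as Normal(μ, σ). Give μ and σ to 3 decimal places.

The p-quantile of Normal(μ,σ) is μ + z_p·σ, with z_{0.17} = -0.9542 and z_{0.81} = 0.8779.
Eliminate σ: μ = (z₂·x₁ − z₁·x₂)/(z₂ − z₁) = (0.8779·1.34 − (-0.9542)·10.8)/1.832 = 6.267.
Then σ = (x₂ − x₁)/(z₂ − z₁) = (10.8 − 1.34)/1.832 = 5.164.

μ = 6.267, σ = 5.164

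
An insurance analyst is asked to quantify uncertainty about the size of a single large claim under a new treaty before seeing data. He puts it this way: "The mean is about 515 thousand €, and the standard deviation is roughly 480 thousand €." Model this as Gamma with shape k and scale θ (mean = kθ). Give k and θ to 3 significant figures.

For Gamma(k, scale θ): mean = kθ, variance = kθ², so CV = 1/√k.
CV = SD/mean = 480/515 = 0.932, hence k = 1/CV² = 1.15.
Then θ = mean/k = 515/1.15 = 447.

k ≈ 1.15, θ ≈ 447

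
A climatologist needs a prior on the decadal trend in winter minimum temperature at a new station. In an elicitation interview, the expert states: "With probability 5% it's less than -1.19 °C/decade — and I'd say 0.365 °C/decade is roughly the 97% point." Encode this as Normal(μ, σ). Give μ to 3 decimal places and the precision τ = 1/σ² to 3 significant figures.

The p-quantile of Normal(μ,σ) is μ + z_p·σ, with z_{0.05} = -1.645 and z_{0.97} = 1.881.
Eliminate σ: μ = (z₂·x₁ − z₁·x₂)/(z₂ − z₁) = (1.881·-1.19 − (-1.645)·0.365)/3.526 = -0.465.
Then σ = (x₂ − x₁)/(z₂ − z₁) = (0.365 − -1.19)/3.526 = 0.441.
Precision τ = 1/σ² = 1/0.4411² = 5.14.

μ = -0.465, τ = 5.14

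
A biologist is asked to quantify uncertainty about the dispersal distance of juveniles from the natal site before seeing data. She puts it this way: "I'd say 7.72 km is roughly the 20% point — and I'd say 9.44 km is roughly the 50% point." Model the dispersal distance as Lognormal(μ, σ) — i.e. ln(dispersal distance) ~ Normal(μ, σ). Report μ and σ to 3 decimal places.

μ ≈ 2.245, σ ≈ 0.239

If T ~ Lognormal(μ,σ) then ln T ~ Normal(μ,σ), so the p-quantile of ln T is μ + z_p·σ.
ln(7.72) = 2.044 and ln(9.44) = 2.245; z_{0.2} = -0.8416, z_{0.5} = 0.
σ = (2.245 − 2.044)/(0 − (-0.8416)) = 0.239.
μ = 2.044 − (-0.8416)·0.239 = 2.245.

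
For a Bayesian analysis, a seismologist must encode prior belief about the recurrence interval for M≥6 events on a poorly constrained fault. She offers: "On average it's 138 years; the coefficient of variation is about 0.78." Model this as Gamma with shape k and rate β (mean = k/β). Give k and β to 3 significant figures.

For Gamma(k, rate β): mean = k/β, variance = k/β², so CV = 1/√k.
CV = 0.78, hence k = 1/CV² = 1.64.
Then β = k/mean = 1.64/138 = 0.0119.

k ≈ 1.64, β ≈ 0.0119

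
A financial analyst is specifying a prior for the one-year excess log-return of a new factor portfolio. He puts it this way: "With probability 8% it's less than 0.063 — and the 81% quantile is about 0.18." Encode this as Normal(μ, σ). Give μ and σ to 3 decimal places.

The p-quantile of Normal(μ,σ) is μ + z_p·σ, with z_{0.08} = -1.405 and z_{0.81} = 0.8779.
Eliminate σ: μ = (z₂·x₁ − z₁·x₂)/(z₂ − z₁) = (0.8779·0.063 − (-1.405)·0.18)/2.283 = 0.135.
Then σ = (x₂ − x₁)/(z₂ − z₁) = (0.18 − 0.063)/2.283 = 0.051.

μ = 0.135, σ = 0.051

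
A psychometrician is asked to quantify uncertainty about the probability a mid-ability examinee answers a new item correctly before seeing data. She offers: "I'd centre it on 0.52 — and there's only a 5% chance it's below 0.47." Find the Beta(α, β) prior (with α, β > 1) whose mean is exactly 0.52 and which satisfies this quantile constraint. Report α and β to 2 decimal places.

With mean 0.52 fixed, write α = 0.52s, β = 0.48s where s = α+β.
Need P(θ < 0.47) = 0.05 under Beta(0.52s, 0.48s). Normal approximation: (q−m)/√(m(1−m)/s) ≈ z_{0.05} = -1.64, so s ≈ 0.52·0.48·(-1.64)²/(0.47−0.52)² = 270.1.
At s = 270.1: P(θ<0.47) ≈ 0.050. Adjusting to match 0.05 gives s ≈ 270.18.
So α = 0.52·270.18 ≈ 140.49, β = 0.48·270.18 ≈ 129.69.

α ≈ 140.49, β ≈ 129.69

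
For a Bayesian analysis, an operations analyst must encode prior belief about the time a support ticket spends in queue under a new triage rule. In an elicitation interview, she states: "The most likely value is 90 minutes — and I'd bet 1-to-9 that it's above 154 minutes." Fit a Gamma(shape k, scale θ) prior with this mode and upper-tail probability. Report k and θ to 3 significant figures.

k ≈ 7.57, θ ≈ 13.7

Gamma(k,θ) with k>1 has mode (k−1)θ, so θ = 90/(k−1).
Need P(X < 154) = 0.9 with θ tied to k this way. Start at k = 2, θ = 90: P(X<154) ≈ 0.510.
Too low — raise k to concentrate. Iterating converges to k ≈ 7.57.
Then θ = 90/(7.57−1) ≈ 13.7.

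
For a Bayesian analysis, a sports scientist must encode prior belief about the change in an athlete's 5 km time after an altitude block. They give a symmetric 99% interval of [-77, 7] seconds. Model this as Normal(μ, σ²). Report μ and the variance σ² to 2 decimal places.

A symmetric 99% interval runs μ ± z·σ with z = 2.576.
Half-width = 42, so σ = 42/2.576 = 16.305 and σ² = 265.87.
μ is the interval midpoint, -35.00.

μ = -35.00, σ² = 265.87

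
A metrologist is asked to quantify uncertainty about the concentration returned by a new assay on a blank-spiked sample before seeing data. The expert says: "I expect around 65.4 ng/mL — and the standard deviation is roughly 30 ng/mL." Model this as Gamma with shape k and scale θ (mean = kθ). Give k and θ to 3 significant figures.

For Gamma(k, scale θ): mean = kθ, variance = kθ², so CV = 1/√k.
CV = SD/mean = 30/65.4 = 0.4587, hence k = 1/CV² = 4.75.
Then θ = mean/k = 65.4/4.75 = 13.8.

k ≈ 4.75, θ ≈ 13.8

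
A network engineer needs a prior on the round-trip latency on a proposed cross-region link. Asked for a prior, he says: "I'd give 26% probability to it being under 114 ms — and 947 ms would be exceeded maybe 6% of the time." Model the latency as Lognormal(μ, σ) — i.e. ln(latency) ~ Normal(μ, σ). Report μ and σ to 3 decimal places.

If T ~ Lognormal(μ,σ) then ln T ~ Normal(μ,σ), so the p-quantile of ln T is μ + z_p·σ.
ln(114) = 4.736 and ln(947) = 6.853; z_{0.26} = -0.6433, z_{0.94} = 1.555.
σ = (6.853 − 4.736)/(1.555 − (-0.6433)) = 0.963.
μ = 4.736 − (-0.6433)·0.963 = 5.356.

μ ≈ 5.356, σ ≈ 0.963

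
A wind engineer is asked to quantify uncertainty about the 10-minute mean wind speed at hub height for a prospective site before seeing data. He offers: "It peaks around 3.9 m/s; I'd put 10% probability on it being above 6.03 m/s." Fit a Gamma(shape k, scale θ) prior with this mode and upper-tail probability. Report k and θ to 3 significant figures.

k ≈ 10.8, θ ≈ 0.396

Gamma(k,θ) with k>1 has mode (k−1)θ, so θ = 3.9/(k−1).
Need P(X < 6.03) = 0.9 with θ tied to k this way. Start at k = 2, θ = 3.9: P(X<6.03) ≈ 0.458.
Too low — raise k to concentrate. Iterating converges to k ≈ 10.8.
Then θ = 3.9/(10.8−1) ≈ 0.396.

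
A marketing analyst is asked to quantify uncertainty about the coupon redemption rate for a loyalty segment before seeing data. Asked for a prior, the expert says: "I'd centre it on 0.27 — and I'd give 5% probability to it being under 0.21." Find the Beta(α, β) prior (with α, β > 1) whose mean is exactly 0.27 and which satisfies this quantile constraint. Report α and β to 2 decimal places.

With mean 0.27 fixed, write α = 0.27s, β = 0.73s where s = α+β.
Need P(θ < 0.21) = 0.05 under Beta(0.27s, 0.73s). Normal approximation: (q−m)/√(m(1−m)/s) ≈ z_{0.05} = -1.64, so s ≈ 0.27·0.73·(-1.64)²/(0.21−0.27)² = 148.1.
At s = 148.1: P(θ<0.21) ≈ 0.044. Adjusting to match 0.05 gives s ≈ 138.05.
So α = 0.27·138.05 ≈ 37.27, β = 0.73·138.05 ≈ 100.78.

α ≈ 37.27, β ≈ 100.78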